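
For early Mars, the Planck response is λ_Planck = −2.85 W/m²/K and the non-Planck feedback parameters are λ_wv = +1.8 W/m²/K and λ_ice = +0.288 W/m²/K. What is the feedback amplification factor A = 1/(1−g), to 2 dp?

Convert to gains: g_wv = 1.8/2.85 = 0.6316; g_ice = 0.288/2.85 = 0.1011.
Total gain g = 0.7327.
A = 1/(1 − 0.7327) = 3.74.

3.74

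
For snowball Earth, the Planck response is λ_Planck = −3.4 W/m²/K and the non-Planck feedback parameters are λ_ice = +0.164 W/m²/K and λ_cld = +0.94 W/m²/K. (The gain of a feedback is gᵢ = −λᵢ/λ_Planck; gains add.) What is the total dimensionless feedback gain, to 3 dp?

Convert to gains: g_ice = 0.164/3.4 = 0.04824; g_cld = 0.94/3.4 = 0.2765.
Total gain g = 0.32474.

0.325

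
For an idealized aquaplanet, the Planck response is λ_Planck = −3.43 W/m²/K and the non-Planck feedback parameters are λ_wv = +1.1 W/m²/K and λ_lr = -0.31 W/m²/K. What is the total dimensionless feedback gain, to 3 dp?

Convert to gains: g_wv = 1.1/3.43 = 0.3207; g_lr = -0.31/3.43 = -0.09038.
Total gain g = 0.23032.

0.230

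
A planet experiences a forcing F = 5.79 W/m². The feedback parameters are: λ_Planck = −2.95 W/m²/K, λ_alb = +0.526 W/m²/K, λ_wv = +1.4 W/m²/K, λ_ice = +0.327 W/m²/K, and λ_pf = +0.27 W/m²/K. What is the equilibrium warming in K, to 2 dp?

13.56 K

Net feedback parameter λ = (−2.95) + (+0.526) + (+1.4) + (+0.327) + (+0.27) = -0.427 W/m²/K.
ΔT = −F/λ = −5.79/(-0.427) = 13.56 K.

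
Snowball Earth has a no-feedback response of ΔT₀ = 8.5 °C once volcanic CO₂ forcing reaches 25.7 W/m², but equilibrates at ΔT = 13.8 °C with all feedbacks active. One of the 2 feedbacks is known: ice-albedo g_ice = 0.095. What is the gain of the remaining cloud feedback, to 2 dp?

0.29

Amplification A = ΔT/ΔT₀ = 13.8/8.5 = 1.624.
Total gain g = 1 − 1/A = 1 − 1/1.624 = 0.3842.
The known gain is 0.095.
g_cld = 0.3842 − 0.095 = 0.29.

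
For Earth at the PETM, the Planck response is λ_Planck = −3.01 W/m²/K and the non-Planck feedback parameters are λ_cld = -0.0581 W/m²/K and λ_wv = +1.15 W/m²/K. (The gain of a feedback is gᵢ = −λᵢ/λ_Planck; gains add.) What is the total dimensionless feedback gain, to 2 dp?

0.36

Convert to gains: g_cld = -0.0581/3.01 = -0.0193; g_wv = 1.15/3.01 = 0.3821.
Total gain g = 0.3628.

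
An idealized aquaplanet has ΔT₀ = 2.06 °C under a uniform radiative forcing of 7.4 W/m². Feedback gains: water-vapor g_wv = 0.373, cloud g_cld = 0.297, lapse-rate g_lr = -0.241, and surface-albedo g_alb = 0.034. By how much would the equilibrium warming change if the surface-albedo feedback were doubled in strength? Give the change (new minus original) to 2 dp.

0.26 °C

Original: g = 0.463, ΔT = 2.06/(1−0.463) = 3.8361 °C.
With doubled surface-albedo: g' = 0.497, ΔT' = 2.06/(1−0.497) = 4.0954 °C.
Change = 4.0954 − 3.8361 = 0.26 °C.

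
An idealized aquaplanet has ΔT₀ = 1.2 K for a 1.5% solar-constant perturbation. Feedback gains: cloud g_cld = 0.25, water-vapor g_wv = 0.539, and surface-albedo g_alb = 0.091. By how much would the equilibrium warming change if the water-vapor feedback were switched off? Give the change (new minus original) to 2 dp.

Original: g = 0.88, ΔT = 1.2/(1−0.88) = 10.0000 K.
Without water-vapor: g' = 0.341, ΔT' = 1.2/(1−0.341) = 1.8209 K.
Change = 1.8209 − 10.0000 = -8.18 K.

-8.18 K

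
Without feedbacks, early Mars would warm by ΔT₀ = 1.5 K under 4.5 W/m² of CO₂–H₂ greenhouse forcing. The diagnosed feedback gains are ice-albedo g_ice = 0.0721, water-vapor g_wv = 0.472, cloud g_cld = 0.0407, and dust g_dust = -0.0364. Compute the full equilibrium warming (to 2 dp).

3.32 K

Total gain g = 0.0721 + 0.472 + 0.0407 − 0.0364 = 0.5484.
Amplification A = 1/(1 − 0.5484) = 2.214.
ΔT = 1.5 × 2.214 = 3.32 K.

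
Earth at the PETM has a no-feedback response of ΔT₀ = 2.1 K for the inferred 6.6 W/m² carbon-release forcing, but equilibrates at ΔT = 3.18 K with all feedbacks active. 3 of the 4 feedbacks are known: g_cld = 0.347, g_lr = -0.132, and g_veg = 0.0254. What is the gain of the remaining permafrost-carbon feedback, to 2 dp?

Amplification A = ΔT/ΔT₀ = 3.18/2.1 = 1.514.
Total gain g = 1 − 1/A = 1 − 1/1.514 = 0.3395.
Known gains sum to 0.347 − 0.132 + 0.0254 = 0.2404.
g_pf = 0.3395 − 0.2404 = 0.10.

0.10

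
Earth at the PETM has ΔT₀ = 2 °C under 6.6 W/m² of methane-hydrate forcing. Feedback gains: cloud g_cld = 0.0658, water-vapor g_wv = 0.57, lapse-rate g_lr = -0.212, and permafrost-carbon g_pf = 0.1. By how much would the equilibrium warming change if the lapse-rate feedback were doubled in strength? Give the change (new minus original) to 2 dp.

Original: g = 0.5238, ΔT = 2/(1−0.5238) = 4.1999 °C.
With doubled lapse-rate: g' = 0.3118, ΔT' = 2/(1−0.3118) = 2.9061 °C.
Change = 2.9061 − 4.1999 = -1.29 °C.

-1.29 °C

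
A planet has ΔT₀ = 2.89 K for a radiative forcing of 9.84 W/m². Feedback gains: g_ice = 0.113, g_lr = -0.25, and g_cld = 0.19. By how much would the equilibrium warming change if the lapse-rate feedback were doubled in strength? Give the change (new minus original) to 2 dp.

-0.64 K

Original: g = 0.053, ΔT = 2.89/(1−0.053) = 3.0517 K.
With doubled lapse-rate: g' = -0.197, ΔT' = 2.89/(1+0.197) = 2.4144 K.
Change = 2.4144 − 3.0517 = -0.64 K.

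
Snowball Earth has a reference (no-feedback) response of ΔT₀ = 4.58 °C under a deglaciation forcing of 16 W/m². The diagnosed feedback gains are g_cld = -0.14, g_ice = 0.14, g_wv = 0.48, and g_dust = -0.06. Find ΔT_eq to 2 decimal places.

7.90 °C

Total gain g = -0.14 + 0.14 + 0.48 − 0.06 = 0.42.
Amplification A = 1/(1 − 0.42) = 1.724.
ΔT = 4.58 × 1.724 = 7.90 °C.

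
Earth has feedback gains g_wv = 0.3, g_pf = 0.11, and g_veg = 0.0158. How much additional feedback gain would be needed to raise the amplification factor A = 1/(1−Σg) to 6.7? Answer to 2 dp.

Current total gain = 0.4258.
Target gain for A = 6.7: g* = 1 − 1/6.7 = 0.8507.
Additional gain needed = 0.8507 − 0.4258 = 0.42.

0.42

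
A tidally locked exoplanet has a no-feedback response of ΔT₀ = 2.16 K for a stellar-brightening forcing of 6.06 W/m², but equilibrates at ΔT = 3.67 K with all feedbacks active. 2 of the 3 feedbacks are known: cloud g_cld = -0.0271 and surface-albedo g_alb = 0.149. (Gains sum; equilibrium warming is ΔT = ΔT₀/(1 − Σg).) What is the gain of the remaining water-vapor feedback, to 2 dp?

0.29

Amplification A = ΔT/ΔT₀ = 3.67/2.16 = 1.699.
Total gain g = 1 − 1/A = 1 − 1/1.699 = 0.4114.
Known gains sum to -0.0271 + 0.149 = 0.1219.
g_wv = 0.4114 − 0.1219 = 0.29.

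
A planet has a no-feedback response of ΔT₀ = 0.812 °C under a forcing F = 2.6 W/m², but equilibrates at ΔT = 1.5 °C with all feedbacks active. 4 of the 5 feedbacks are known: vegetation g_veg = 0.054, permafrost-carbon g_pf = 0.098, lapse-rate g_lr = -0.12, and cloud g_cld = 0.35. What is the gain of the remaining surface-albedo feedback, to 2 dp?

0.08

Amplification A = ΔT/ΔT₀ = 1.5/0.812 = 1.847.
Total gain g = 1 − 1/A = 1 − 1/1.847 = 0.4586.
Known gains sum to 0.054 + 0.098 − 0.12 + 0.35 = 0.382.
g_alb = 0.4586 − 0.382 = 0.08.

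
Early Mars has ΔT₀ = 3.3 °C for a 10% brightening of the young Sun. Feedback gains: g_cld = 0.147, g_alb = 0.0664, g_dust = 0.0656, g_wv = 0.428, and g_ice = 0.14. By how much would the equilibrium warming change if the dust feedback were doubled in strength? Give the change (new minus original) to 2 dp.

Original: g = 0.847, ΔT = 3.3/(1−0.847) = 21.5686 °C.
With doubled dust: g' = 0.9126, ΔT' = 3.3/(1−0.9126) = 37.7574 °C.
Change = 37.7574 − 21.5686 = 16.19 °C.

16.19 °C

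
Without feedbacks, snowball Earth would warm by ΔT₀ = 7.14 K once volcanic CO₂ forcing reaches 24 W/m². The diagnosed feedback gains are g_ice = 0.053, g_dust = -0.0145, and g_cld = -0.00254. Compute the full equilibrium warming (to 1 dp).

7.4 K

Total gain g = 0.053 − 0.0145 − 0.00254 = 0.03596.
Amplification A = 1/(1 − 0.03596) = 1.037.
ΔT = 7.14 × 1.037 = 7.4 K.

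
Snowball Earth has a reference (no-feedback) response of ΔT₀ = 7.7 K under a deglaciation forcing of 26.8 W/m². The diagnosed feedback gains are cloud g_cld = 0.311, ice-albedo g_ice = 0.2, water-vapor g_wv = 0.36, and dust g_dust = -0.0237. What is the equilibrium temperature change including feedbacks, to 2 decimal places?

50.43 K

Total gain g = 0.311 + 0.2 + 0.36 − 0.0237 = 0.8473.
Amplification A = 1/(1 − 0.8473) = 6.549.
ΔT = 7.7 × 6.549 = 50.43 K.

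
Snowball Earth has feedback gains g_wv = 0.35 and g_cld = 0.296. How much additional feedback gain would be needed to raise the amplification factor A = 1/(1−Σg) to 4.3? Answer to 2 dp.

Current total gain = 0.646.
Target gain for A = 4.3: g* = 1 − 1/4.3 = 0.7674.
Additional gain needed = 0.7674 − 0.646 = 0.12.

0.12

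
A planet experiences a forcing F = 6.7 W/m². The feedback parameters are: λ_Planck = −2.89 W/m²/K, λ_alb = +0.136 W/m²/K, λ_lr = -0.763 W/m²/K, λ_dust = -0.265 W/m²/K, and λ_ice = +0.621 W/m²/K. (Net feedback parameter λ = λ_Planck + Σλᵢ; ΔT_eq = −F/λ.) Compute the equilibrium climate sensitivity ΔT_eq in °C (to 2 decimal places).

2.12 °C

Net feedback parameter λ = (−2.89) + (+0.136) + (-0.763) + (-0.265) + (+0.621) = -3.161 W/m²/K.
ΔT = −F/λ = −6.7/(-3.161) = 2.12 °C.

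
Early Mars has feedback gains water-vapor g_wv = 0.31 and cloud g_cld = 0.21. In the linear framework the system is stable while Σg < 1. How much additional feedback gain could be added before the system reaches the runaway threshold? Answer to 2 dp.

0.48

Current total gain = 0.31 + 0.21 = 0.52.
Margin to runaway = 1 − 0.52 = 0.48.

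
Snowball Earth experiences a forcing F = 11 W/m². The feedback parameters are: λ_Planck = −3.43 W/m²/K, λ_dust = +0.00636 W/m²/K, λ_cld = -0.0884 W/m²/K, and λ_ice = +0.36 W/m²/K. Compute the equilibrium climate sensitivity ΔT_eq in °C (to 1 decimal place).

3.5 °C

Net feedback parameter λ = (−3.43) + (+0.00636) + (-0.0884) + (+0.36) = -3.15204 W/m²/K.
ΔT = −F/λ = −11/(-3.15204) = 3.5 °C.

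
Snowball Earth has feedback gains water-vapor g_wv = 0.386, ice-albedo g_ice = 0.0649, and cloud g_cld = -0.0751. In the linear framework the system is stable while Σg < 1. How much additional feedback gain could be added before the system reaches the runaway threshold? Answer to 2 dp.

Current total gain = 0.386 + 0.0649 − 0.0751 = 0.3758.
Margin to runaway = 1 − 0.3758 = 0.62.

0.62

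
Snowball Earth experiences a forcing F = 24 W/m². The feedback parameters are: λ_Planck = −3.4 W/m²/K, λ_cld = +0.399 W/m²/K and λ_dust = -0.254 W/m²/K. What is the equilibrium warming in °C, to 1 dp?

7.4 °C

Net feedback parameter λ = (−3.4) + (+0.399) + (-0.254) = -3.255 W/m²/K.
ΔT = −F/λ = −24/(-3.255) = 7.4 °C.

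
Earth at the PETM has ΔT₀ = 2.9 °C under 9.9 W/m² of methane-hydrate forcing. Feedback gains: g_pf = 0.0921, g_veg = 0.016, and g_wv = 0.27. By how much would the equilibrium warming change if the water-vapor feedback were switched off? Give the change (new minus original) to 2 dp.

Original: g = 0.3781, ΔT = 2.9/(1−0.3781) = 4.6631 °C.
Without water-vapor: g' = 0.1081, ΔT' = 2.9/(1−0.1081) = 3.2515 °C.
Change = 3.2515 − 4.6631 = -1.41 °C.

-1.41 °C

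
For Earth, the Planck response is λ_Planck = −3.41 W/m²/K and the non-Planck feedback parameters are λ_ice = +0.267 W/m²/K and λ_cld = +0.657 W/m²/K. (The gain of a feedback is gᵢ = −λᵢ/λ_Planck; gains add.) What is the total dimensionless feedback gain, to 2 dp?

Convert to gains: g_ice = 0.267/3.41 = 0.0783; g_cld = 0.657/3.41 = 0.1927.
Total gain g = 0.271.

0.27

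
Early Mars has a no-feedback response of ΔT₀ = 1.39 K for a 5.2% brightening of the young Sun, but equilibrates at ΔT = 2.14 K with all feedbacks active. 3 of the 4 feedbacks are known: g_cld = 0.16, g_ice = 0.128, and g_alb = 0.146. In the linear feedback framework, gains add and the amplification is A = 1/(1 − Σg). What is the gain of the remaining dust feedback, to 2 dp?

Amplification A = ΔT/ΔT₀ = 2.14/1.39 = 1.54.
Total gain g = 1 − 1/A = 1 − 1/1.54 = 0.3506.
Known gains sum to 0.16 + 0.128 + 0.146 = 0.434.
g_dust = 0.3506 − 0.434 = -0.08.

-0.08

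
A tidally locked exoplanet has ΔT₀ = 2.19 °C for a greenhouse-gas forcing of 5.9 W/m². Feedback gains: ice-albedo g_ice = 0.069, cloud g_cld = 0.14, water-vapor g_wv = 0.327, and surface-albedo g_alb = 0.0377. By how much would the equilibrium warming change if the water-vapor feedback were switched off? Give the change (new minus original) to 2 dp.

-2.23 °C

Original: g = 0.5737, ΔT = 2.19/(1−0.5737) = 5.1372 °C.
Without water-vapor: g' = 0.2467, ΔT' = 2.19/(1−0.2467) = 2.9072 °C.
Change = 2.9072 − 5.1372 = -2.23 °C.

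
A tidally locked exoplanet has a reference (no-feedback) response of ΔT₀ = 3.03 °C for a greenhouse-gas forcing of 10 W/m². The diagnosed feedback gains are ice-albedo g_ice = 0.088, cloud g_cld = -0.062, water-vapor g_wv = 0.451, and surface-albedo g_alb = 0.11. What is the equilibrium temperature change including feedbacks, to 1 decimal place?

7.3 °C

Total gain g = 0.088 − 0.062 + 0.451 + 0.11 = 0.587.
Amplification A = 1/(1 − 0.587) = 2.421.
ΔT = 3.03 × 2.421 = 7.3 °C.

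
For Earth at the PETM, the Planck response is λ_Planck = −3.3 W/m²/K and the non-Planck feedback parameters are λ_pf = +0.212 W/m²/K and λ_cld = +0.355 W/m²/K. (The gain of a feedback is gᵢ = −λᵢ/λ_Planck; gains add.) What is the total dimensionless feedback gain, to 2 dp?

Convert to gains: g_pf = 0.212/3.3 = 0.06424; g_cld = 0.355/3.3 = 0.1076.
Total gain g = 0.17184.

0.17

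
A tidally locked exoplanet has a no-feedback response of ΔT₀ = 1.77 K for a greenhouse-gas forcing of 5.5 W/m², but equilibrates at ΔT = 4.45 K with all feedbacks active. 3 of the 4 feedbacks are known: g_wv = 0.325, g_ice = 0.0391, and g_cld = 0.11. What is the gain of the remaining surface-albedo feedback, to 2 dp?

0.13

Amplification A = ΔT/ΔT₀ = 4.45/1.77 = 2.514.
Total gain g = 1 − 1/A = 1 − 1/2.514 = 0.6022.
Known gains sum to 0.325 + 0.0391 + 0.11 = 0.4741.
g_alb = 0.6022 − 0.4741 = 0.13.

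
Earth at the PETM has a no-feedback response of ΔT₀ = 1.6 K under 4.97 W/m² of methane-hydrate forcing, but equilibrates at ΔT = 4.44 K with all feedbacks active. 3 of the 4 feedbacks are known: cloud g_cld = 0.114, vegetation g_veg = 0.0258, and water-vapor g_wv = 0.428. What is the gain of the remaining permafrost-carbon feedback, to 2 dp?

Amplification A = ΔT/ΔT₀ = 4.44/1.6 = 2.775.
Total gain g = 1 − 1/A = 1 − 1/2.775 = 0.6396.
Known gains sum to 0.114 + 0.0258 + 0.428 = 0.5678.
g_pf = 0.6396 − 0.5678 = 0.07.

0.07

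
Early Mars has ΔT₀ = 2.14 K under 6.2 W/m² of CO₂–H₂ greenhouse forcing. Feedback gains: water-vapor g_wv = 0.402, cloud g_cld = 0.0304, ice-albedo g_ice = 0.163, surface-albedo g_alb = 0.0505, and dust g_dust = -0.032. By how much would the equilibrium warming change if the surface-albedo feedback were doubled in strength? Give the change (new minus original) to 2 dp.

0.83 K

Original: g = 0.6139, ΔT = 2.14/(1−0.6139) = 5.5426 K.
With doubled surface-albedo: g' = 0.6644, ΔT' = 2.14/(1−0.6644) = 6.3766 K.
Change = 6.3766 − 5.5426 = 0.83 K.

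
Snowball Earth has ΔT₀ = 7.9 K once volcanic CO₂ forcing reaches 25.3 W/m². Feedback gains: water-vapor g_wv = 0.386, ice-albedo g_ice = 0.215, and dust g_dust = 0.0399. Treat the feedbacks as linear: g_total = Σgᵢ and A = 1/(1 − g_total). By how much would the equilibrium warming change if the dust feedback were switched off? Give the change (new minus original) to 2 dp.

-2.20 K

Original: g = 0.6409, ΔT = 7.9/(1−0.6409) = 21.9994 K.
Without dust: g' = 0.601, ΔT' = 7.9/(1−0.601) = 19.7995 K.
Change = 19.7995 − 21.9994 = -2.20 K.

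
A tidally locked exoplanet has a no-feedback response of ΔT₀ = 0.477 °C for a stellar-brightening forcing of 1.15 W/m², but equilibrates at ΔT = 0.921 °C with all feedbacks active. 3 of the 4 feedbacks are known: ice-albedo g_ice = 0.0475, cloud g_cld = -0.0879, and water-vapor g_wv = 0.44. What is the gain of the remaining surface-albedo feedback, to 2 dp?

0.08

Amplification A = ΔT/ΔT₀ = 0.921/0.477 = 1.931.
Total gain g = 1 − 1/A = 1 − 1/1.931 = 0.4821.
Known gains sum to 0.0475 − 0.0879 + 0.44 = 0.3996.
g_alb = 0.4821 − 0.3996 = 0.08.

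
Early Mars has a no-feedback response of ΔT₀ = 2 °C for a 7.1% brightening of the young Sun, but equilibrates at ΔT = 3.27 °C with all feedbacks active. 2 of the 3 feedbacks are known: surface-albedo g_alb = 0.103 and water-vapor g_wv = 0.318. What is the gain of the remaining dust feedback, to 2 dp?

-0.03

Amplification A = ΔT/ΔT₀ = 3.27/2 = 1.635.
Total gain g = 1 − 1/A = 1 − 1/1.635 = 0.3884.
Known gains sum to 0.103 + 0.318 = 0.421.
g_dust = 0.3884 − 0.421 = -0.03.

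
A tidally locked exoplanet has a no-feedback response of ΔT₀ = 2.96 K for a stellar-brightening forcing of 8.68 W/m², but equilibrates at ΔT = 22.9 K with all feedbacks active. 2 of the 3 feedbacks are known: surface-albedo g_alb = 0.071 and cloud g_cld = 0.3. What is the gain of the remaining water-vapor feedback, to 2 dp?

0.50

Amplification A = ΔT/ΔT₀ = 22.9/2.96 = 7.736.
Total gain g = 1 − 1/A = 1 − 1/7.736 = 0.8707.
Known gains sum to 0.071 + 0.3 = 0.371.
g_wv = 0.8707 − 0.371 = 0.50.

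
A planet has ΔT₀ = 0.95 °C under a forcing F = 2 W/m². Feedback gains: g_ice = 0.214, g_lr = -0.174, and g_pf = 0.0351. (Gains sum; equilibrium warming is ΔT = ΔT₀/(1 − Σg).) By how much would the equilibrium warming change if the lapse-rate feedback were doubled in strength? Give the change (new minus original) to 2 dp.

-0.16 °C

Original: g = 0.0751, ΔT = 0.95/(1−0.0751) = 1.0271 °C.
With doubled lapse-rate: g' = -0.0989, ΔT' = 0.95/(1+0.0989) = 0.8645 °C.
Change = 0.8645 − 1.0271 = -0.16 °C.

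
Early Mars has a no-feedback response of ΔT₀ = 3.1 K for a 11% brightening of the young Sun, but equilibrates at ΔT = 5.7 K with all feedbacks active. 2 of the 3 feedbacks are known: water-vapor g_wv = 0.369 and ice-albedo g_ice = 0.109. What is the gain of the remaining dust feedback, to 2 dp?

-0.02

Amplification A = ΔT/ΔT₀ = 5.7/3.1 = 1.839.
Total gain g = 1 − 1/A = 1 − 1/1.839 = 0.4562.
Known gains sum to 0.369 + 0.109 = 0.478.
g_dust = 0.4562 − 0.478 = -0.02.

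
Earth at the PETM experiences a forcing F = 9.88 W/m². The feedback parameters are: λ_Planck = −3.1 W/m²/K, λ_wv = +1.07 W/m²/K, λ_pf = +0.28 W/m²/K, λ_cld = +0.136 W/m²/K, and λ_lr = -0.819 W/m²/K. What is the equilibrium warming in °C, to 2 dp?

Net feedback parameter λ = (−3.1) + (+1.07) + (+0.28) + (+0.136) + (-0.819) = -2.433 W/m²/K.
ΔT = −F/λ = −9.88/(-2.433) = 4.06 °C.

4.06 °C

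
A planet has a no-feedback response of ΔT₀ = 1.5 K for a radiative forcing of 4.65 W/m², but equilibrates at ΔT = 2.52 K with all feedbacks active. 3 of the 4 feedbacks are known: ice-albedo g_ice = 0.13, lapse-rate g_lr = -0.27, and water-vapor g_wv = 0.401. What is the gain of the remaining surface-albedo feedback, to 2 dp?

0.14

Amplification A = ΔT/ΔT₀ = 2.52/1.5 = 1.68.
Total gain g = 1 − 1/A = 1 − 1/1.68 = 0.4048.
Known gains sum to 0.13 − 0.27 + 0.401 = 0.261.
g_alb = 0.4048 − 0.261 = 0.14.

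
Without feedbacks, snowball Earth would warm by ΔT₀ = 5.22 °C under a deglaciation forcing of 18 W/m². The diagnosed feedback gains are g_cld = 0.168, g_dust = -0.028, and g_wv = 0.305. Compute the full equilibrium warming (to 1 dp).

Total gain g = 0.168 − 0.028 + 0.305 = 0.445.
Amplification A = 1/(1 − 0.445) = 1.802.
ΔT = 5.22 × 1.802 = 9.4 °C.

9.4 °C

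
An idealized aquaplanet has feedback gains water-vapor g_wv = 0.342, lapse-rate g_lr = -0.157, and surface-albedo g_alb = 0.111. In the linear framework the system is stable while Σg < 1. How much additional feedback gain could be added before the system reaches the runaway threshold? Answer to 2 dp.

0.70

Current total gain = 0.342 − 0.157 + 0.111 = 0.296.
Margin to runaway = 1 − 0.296 = 0.70.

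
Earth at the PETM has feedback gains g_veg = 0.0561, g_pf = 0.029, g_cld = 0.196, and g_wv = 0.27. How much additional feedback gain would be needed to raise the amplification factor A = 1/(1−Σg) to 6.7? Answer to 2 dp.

0.30

Current total gain = 0.5511.
Target gain for A = 6.7: g* = 1 − 1/6.7 = 0.8507.
Additional gain needed = 0.8507 − 0.5511 = 0.30.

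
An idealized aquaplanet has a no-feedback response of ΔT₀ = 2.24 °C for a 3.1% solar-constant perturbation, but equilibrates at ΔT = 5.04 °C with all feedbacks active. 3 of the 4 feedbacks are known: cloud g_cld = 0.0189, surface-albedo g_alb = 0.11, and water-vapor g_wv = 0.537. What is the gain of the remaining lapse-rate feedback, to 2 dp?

-0.11

Amplification A = ΔT/ΔT₀ = 5.04/2.24 = 2.25.
Total gain g = 1 − 1/A = 1 − 1/2.25 = 0.5556.
Known gains sum to 0.0189 + 0.11 + 0.537 = 0.6659.
g_lr = 0.5556 − 0.6659 = -0.11.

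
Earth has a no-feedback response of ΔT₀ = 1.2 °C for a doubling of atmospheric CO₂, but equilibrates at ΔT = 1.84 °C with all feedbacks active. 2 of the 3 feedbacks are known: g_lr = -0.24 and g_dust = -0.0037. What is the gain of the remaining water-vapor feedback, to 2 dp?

Amplification A = ΔT/ΔT₀ = 1.84/1.2 = 1.533.
Total gain g = 1 − 1/A = 1 − 1/1.533 = 0.3477.
Known gains sum to -0.24 − 0.0037 = -0.2437.
g_wv = 0.3477 + 0.2437 = 0.59.

0.59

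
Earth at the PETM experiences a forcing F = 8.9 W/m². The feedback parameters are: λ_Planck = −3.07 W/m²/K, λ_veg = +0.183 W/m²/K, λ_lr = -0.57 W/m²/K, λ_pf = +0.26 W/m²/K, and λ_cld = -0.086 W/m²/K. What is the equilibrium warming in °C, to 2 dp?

2.71 °C

Net feedback parameter λ = (−3.07) + (+0.183) + (-0.57) + (+0.26) + (-0.086) = -3.283 W/m²/K.
ΔT = −F/λ = −8.9/(-3.283) = 2.71 °C.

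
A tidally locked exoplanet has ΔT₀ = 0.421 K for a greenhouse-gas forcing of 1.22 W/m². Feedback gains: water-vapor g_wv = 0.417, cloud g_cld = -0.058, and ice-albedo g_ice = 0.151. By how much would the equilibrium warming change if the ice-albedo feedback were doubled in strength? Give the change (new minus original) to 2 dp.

Original: g = 0.51, ΔT = 0.421/(1−0.51) = 0.8592 K.
With doubled ice-albedo: g' = 0.661, ΔT' = 0.421/(1−0.661) = 1.2419 K.
Change = 1.2419 − 0.8592 = 0.38 K.

0.38 K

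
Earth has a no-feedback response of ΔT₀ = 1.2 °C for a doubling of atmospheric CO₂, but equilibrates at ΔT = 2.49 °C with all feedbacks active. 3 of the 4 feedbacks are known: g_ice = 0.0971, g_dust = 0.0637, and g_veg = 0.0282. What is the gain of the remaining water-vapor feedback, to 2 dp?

Amplification A = ΔT/ΔT₀ = 2.49/1.2 = 2.075.
Total gain g = 1 − 1/A = 1 − 1/2.075 = 0.5181.
Known gains sum to 0.0971 + 0.0637 + 0.0282 = 0.189.
g_wv = 0.5181 − 0.189 = 0.33.

0.33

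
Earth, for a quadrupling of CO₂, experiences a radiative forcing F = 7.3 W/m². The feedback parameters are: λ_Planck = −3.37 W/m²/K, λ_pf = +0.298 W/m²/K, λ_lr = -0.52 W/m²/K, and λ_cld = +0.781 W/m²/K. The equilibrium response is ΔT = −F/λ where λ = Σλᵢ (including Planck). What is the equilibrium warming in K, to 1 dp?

Net feedback parameter λ = (−3.37) + (+0.298) + (-0.52) + (+0.781) = -2.811 W/m²/K.
ΔT = −F/λ = −7.3/(-2.811) = 2.6 K.

2.6 K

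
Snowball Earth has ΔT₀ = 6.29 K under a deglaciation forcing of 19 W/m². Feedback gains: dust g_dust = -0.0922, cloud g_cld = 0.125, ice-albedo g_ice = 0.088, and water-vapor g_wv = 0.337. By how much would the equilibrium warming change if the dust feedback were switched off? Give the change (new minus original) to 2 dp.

2.38 K

Original: g = 0.4578, ΔT = 6.29/(1−0.4578) = 11.6009 K.
Without dust: g' = 0.55, ΔT' = 6.29/(1−0.55) = 13.9778 K.
Change = 13.9778 − 11.6009 = 2.38 K.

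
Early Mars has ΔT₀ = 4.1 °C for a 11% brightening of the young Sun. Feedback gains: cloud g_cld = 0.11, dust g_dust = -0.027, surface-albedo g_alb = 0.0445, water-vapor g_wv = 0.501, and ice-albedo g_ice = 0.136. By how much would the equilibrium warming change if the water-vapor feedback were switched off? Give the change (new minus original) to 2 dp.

Original: g = 0.7645, ΔT = 4.1/(1−0.7645) = 17.4098 °C.
Without water-vapor: g' = 0.2635, ΔT' = 4.1/(1−0.2635) = 5.5669 °C.
Change = 5.5669 − 17.4098 = -11.84 °C.

-11.84 °C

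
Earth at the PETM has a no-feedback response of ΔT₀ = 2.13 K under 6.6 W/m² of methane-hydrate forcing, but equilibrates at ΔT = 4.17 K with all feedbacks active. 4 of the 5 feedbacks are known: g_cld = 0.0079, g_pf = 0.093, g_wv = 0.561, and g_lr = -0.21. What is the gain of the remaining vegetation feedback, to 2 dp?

0.04

Amplification A = ΔT/ΔT₀ = 4.17/2.13 = 1.958.
Total gain g = 1 − 1/A = 1 − 1/1.958 = 0.4893.
Known gains sum to 0.0079 + 0.093 + 0.561 − 0.21 = 0.4519.
g_veg = 0.4893 − 0.4519 = 0.04.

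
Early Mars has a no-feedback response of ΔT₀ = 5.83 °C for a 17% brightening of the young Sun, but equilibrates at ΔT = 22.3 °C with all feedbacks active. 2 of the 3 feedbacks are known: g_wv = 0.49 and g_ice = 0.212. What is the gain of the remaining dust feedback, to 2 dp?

Amplification A = ΔT/ΔT₀ = 22.3/5.83 = 3.825.
Total gain g = 1 − 1/A = 1 − 1/3.825 = 0.7386.
Known gains sum to 0.49 + 0.212 = 0.702.
g_dust = 0.7386 − 0.702 = 0.04.

0.04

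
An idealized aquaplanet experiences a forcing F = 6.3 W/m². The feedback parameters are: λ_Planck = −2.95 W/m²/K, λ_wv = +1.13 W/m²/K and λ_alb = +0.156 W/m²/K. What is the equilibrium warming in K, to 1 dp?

Net feedback parameter λ = (−2.95) + (+1.13) + (+0.156) = -1.664 W/m²/K.
ΔT = −F/λ = −6.3/(-1.664) = 3.8 K.

3.8 K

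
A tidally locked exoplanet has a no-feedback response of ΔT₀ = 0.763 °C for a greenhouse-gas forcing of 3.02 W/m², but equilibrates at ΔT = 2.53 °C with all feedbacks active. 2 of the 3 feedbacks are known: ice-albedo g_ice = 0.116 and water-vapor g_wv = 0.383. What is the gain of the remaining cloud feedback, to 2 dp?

Amplification A = ΔT/ΔT₀ = 2.53/0.763 = 3.316.
Total gain g = 1 − 1/A = 1 − 1/3.316 = 0.6984.
Known gains sum to 0.116 + 0.383 = 0.499.
g_cld = 0.6984 − 0.499 = 0.20.

0.20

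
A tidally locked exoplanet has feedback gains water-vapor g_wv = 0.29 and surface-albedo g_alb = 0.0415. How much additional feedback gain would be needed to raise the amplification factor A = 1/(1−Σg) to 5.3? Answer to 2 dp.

Current total gain = 0.3315.
Target gain for A = 5.3: g* = 1 − 1/5.3 = 0.8113.
Additional gain needed = 0.8113 − 0.3315 = 0.48.

0.48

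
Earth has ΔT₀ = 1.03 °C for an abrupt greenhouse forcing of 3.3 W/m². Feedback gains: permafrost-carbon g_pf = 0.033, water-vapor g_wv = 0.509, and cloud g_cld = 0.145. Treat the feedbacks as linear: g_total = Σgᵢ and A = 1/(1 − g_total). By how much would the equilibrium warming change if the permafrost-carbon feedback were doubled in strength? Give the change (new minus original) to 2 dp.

0.39 °C

Original: g = 0.687, ΔT = 1.03/(1−0.687) = 3.2907 °C.
With doubled permafrost-carbon: g' = 0.72, ΔT' = 1.03/(1−0.72) = 3.6786 °C.
Change = 3.6786 − 3.2907 = 0.39 °C.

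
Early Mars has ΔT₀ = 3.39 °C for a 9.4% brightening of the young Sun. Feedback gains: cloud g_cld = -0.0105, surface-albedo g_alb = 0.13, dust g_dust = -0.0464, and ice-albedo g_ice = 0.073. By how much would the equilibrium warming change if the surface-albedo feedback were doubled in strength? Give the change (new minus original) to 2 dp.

Original: g = 0.1461, ΔT = 3.39/(1−0.1461) = 3.9700 °C.
With doubled surface-albedo: g' = 0.2761, ΔT' = 3.39/(1−0.2761) = 4.6830 °C.
Change = 4.6830 − 3.9700 = 0.71 °C.

0.71 °C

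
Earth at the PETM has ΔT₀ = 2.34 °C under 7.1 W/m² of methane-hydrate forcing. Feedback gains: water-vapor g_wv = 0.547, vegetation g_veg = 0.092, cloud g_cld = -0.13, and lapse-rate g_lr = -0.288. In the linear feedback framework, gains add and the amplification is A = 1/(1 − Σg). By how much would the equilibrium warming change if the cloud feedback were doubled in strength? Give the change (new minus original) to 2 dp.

Original: g = 0.221, ΔT = 2.34/(1−0.221) = 3.0039 °C.
With doubled cloud: g' = 0.091, ΔT' = 2.34/(1−0.091) = 2.5743 °C.
Change = 2.5743 − 3.0039 = -0.43 °C.

-0.43 °C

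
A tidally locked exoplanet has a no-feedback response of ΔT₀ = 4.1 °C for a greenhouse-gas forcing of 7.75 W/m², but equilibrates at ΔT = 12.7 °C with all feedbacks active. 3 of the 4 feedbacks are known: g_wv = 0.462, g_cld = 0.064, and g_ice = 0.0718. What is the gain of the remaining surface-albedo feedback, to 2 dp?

0.08

Amplification A = ΔT/ΔT₀ = 12.7/4.1 = 3.098.
Total gain g = 1 − 1/A = 1 − 1/3.098 = 0.6772.
Known gains sum to 0.462 + 0.064 + 0.0718 = 0.5978.
g_alb = 0.6772 − 0.5978 = 0.08.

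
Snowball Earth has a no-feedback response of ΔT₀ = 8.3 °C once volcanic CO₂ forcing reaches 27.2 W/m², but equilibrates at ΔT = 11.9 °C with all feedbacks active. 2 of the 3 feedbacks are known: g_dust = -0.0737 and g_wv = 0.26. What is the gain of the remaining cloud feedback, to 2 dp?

0.12

Amplification A = ΔT/ΔT₀ = 11.9/8.3 = 1.434.
Total gain g = 1 − 1/A = 1 − 1/1.434 = 0.3026.
Known gains sum to -0.0737 + 0.26 = 0.1863.
g_cld = 0.3026 − 0.1863 = 0.12.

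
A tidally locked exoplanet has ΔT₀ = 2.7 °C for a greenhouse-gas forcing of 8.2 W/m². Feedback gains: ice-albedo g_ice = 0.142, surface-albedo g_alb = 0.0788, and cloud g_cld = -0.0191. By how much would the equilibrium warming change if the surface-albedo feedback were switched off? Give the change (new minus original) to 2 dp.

-0.30 °C

Original: g = 0.2017, ΔT = 2.7/(1−0.2017) = 3.3822 °C.
Without surface-albedo: g' = 0.1229, ΔT' = 2.7/(1−0.1229) = 3.0783 °C.
Change = 3.0783 − 3.3822 = -0.30 °C.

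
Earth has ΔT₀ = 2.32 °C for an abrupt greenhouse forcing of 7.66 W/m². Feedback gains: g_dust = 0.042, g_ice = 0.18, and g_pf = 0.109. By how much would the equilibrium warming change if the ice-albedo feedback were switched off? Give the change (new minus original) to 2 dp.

Original: g = 0.331, ΔT = 2.32/(1−0.331) = 3.4679 °C.
Without ice-albedo: g' = 0.151, ΔT' = 2.32/(1−0.151) = 2.7326 °C.
Change = 2.7326 − 3.4679 = -0.74 °C.

-0.74 °C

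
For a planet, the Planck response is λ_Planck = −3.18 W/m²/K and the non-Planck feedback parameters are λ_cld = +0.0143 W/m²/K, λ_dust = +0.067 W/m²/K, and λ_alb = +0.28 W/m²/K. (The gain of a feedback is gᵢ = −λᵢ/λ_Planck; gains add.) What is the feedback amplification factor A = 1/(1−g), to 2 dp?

Convert to gains: g_cld = 0.0143/3.18 = 0.004497; g_dust = 0.067/3.18 = 0.02107; g_alb = 0.28/3.18 = 0.08805.
Total gain g = 0.113617.
A = 1/(1 − 0.113617) = 1.13.

1.13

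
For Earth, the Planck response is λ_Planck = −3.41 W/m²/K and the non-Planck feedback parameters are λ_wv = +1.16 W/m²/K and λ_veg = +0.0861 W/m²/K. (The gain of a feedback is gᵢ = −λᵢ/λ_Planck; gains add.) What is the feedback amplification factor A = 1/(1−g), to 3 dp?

1.576

Convert to gains: g_wv = 1.16/3.41 = 0.3402; g_veg = 0.0861/3.41 = 0.02525.
Total gain g = 0.36545.
A = 1/(1 − 0.36545) = 1.576.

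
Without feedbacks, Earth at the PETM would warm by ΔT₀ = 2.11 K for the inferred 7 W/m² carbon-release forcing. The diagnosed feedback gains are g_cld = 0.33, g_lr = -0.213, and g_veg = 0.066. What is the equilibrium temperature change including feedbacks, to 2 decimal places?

2.58 K

Total gain g = 0.33 − 0.213 + 0.066 = 0.183.
Amplification A = 1/(1 − 0.183) = 1.224.
ΔT = 2.11 × 1.224 = 2.58 K.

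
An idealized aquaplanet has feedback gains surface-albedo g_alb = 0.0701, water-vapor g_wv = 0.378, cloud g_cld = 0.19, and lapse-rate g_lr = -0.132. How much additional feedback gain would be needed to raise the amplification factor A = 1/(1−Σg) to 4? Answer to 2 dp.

0.24

Current total gain = 0.5061.
Target gain for A = 4: g* = 1 − 1/4 = 0.75.
Additional gain needed = 0.75 − 0.5061 = 0.24.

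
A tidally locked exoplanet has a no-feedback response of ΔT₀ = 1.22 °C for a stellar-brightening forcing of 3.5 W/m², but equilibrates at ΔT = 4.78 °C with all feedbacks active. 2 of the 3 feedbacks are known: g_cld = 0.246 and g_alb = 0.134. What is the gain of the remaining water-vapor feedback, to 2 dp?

0.36

Amplification A = ΔT/ΔT₀ = 4.78/1.22 = 3.918.
Total gain g = 1 − 1/A = 1 − 1/3.918 = 0.7448.
Known gains sum to 0.246 + 0.134 = 0.38.
g_wv = 0.7448 − 0.38 = 0.36.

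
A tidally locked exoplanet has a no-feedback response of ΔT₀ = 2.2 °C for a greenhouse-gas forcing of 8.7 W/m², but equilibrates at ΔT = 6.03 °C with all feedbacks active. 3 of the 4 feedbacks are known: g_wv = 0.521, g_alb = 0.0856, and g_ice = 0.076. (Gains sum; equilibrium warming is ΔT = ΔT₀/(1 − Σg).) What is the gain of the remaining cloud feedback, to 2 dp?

-0.05

Amplification A = ΔT/ΔT₀ = 6.03/2.2 = 2.741.
Total gain g = 1 − 1/A = 1 − 1/2.741 = 0.6352.
Known gains sum to 0.521 + 0.0856 + 0.076 = 0.6826.
g_cld = 0.6352 − 0.6826 = -0.05.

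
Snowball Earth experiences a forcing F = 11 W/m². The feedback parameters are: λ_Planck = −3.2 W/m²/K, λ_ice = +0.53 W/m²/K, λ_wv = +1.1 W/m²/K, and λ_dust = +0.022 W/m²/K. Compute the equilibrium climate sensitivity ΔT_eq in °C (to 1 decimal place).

Net feedback parameter λ = (−3.2) + (+0.53) + (+1.1) + (+0.022) = -1.548 W/m²/K.
ΔT = −F/λ = −11/(-1.548) = 7.1 °C.

7.1 °C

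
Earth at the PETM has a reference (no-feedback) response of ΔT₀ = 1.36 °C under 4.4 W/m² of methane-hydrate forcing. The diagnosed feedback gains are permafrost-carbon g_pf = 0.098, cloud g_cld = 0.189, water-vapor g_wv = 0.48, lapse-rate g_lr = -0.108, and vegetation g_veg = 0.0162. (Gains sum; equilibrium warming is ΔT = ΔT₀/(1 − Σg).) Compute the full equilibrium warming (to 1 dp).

4.2 °C

Total gain g = 0.098 + 0.189 + 0.48 − 0.108 + 0.0162 = 0.6752.
Amplification A = 1/(1 − 0.6752) = 3.079.
ΔT = 1.36 × 3.079 = 4.2 °C.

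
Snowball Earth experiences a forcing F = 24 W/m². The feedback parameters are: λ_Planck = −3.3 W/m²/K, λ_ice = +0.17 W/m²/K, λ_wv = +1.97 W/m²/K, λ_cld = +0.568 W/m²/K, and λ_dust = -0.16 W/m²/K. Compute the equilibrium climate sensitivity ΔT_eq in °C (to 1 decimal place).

Net feedback parameter λ = (−3.3) + (+0.17) + (+1.97) + (+0.568) + (-0.16) = -0.752 W/m²/K.
ΔT = −F/λ = −24/(-0.752) = 31.9 °C.

31.9 °C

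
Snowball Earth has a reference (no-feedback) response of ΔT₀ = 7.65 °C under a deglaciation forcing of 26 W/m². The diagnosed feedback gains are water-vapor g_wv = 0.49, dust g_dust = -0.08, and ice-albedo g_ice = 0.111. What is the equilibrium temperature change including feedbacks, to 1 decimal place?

16.0 °C

Total gain g = 0.49 − 0.08 + 0.111 = 0.521.
Amplification A = 1/(1 − 0.521) = 2.088.
ΔT = 7.65 × 2.088 = 16.0 °C.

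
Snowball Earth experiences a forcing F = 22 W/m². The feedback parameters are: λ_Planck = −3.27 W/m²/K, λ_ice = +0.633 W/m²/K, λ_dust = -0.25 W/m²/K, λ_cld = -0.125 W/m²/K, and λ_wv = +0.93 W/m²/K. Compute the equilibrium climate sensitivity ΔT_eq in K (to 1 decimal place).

Net feedback parameter λ = (−3.27) + (+0.633) + (-0.25) + (-0.125) + (+0.93) = -2.082 W/m²/K.
ΔT = −F/λ = −22/(-2.082) = 10.6 K.

10.6 K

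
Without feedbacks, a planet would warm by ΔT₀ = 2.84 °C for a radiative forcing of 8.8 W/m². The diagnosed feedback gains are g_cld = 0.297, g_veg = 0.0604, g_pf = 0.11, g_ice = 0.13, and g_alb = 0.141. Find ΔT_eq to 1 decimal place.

10.9 °C

Total gain g = 0.297 + 0.0604 + 0.11 + 0.13 + 0.141 = 0.7384.
Amplification A = 1/(1 − 0.7384) = 3.823.
ΔT = 2.84 × 3.823 = 10.9 °C.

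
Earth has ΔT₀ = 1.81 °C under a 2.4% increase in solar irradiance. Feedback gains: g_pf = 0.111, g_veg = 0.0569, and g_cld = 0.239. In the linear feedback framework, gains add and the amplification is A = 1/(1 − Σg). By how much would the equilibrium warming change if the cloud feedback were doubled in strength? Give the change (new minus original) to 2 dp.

2.06 °C

Original: g = 0.4069, ΔT = 1.81/(1−0.4069) = 3.0518 °C.
With doubled cloud: g' = 0.6459, ΔT' = 1.81/(1−0.6459) = 5.1116 °C.
Change = 5.1116 − 3.0518 = 2.06 °C.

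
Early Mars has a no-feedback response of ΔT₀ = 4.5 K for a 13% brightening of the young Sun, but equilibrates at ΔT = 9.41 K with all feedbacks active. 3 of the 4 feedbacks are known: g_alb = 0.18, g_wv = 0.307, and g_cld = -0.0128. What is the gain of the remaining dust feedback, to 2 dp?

0.05

Amplification A = ΔT/ΔT₀ = 9.41/4.5 = 2.091.
Total gain g = 1 − 1/A = 1 − 1/2.091 = 0.5218.
Known gains sum to 0.18 + 0.307 − 0.0128 = 0.4742.
g_dust = 0.5218 − 0.4742 = 0.05.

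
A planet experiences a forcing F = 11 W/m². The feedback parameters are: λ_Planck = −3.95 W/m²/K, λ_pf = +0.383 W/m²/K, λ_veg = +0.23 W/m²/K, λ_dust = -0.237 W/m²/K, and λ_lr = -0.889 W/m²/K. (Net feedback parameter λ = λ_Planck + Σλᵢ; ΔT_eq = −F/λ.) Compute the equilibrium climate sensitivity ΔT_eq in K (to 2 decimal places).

2.46 K

Net feedback parameter λ = (−3.95) + (+0.383) + (+0.23) + (-0.237) + (-0.889) = -4.463 W/m²/K.
ΔT = −F/λ = −11/(-4.463) = 2.46 K.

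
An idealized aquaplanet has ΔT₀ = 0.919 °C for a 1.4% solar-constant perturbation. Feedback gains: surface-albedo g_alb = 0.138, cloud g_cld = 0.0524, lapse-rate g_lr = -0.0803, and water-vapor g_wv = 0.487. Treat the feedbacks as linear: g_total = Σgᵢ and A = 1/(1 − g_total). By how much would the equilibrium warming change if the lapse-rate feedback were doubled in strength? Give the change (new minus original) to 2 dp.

-0.38 °C

Original: g = 0.5971, ΔT = 0.919/(1−0.5971) = 2.2810 °C.
With doubled lapse-rate: g' = 0.5168, ΔT' = 0.919/(1−0.5168) = 1.9019 °C.
Change = 1.9019 − 2.2810 = -0.38 °C.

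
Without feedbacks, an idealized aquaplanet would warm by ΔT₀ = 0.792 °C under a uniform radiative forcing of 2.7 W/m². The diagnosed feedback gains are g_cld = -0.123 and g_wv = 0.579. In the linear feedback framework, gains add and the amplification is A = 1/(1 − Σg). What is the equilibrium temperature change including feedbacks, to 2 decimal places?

1.46 °C

Total gain g = -0.123 + 0.579 = 0.456.
Amplification A = 1/(1 − 0.456) = 1.838.
ΔT = 0.792 × 1.838 = 1.46 °C.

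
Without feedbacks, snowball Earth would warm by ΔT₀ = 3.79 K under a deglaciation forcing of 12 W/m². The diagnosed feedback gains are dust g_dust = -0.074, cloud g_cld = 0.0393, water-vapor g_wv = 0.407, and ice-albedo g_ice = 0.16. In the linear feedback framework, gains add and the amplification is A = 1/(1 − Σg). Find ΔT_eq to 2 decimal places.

Total gain g = -0.074 + 0.0393 + 0.407 + 0.16 = 0.5323.
Amplification A = 1/(1 − 0.5323) = 2.138.
ΔT = 3.79 × 2.138 = 8.10 K.

8.10 K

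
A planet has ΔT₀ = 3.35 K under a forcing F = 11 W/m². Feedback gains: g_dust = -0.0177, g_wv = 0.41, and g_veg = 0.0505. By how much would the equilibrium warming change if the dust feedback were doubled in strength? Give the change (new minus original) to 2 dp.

Original: g = 0.4428, ΔT = 3.35/(1−0.4428) = 6.0122 K.
With doubled dust: g' = 0.4251, ΔT' = 3.35/(1−0.4251) = 5.8271 K.
Change = 5.8271 − 6.0122 = -0.19 K.

-0.19 K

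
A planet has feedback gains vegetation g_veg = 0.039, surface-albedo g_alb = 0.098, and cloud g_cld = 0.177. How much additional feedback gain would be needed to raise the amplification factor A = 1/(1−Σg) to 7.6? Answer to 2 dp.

Current total gain = 0.314.
Target gain for A = 7.6: g* = 1 − 1/7.6 = 0.8684.
Additional gain needed = 0.8684 − 0.314 = 0.55.

0.55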